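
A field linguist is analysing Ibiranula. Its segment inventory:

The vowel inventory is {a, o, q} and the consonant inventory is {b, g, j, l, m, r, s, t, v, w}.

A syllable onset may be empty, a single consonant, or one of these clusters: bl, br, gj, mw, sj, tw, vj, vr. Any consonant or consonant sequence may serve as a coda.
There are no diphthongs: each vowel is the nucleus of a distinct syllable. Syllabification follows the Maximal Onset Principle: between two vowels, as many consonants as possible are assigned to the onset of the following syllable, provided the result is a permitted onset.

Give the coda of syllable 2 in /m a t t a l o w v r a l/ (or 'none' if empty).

The vowels are a, a, o, a — 4 nuclei, so 4 syllables.
/a…a/ gap (V1→V2): /tt/ — longest licit onset from the right is /t/, leaving /t/ as coda.
/a…o/ gap (V2→V3): /l/ is a single consonant, so it becomes the next onset.
/o…a/ gap (V3→V4): /wvr/ — longest licit onset from the right is /vr/, leaving /w/ as coda.
Syllabification: mat.ta.low.vral.
Syllable 2 is /ta/: onset /t/, nucleus /a/, coda ∅.

none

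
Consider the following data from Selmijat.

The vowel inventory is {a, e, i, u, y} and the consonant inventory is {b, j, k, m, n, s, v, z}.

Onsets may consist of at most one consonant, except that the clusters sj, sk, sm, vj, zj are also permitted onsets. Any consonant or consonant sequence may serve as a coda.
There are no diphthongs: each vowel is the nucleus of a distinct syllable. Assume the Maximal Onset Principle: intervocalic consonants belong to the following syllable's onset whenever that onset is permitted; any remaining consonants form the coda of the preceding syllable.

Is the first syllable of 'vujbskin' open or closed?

Nuclei (vowels): u, i → 2 syllables.
σ1/σ2 boundary: /jbsk/ splits as /jb/ + /sk/ (/sk/ is the longest suffix that is a licit onset).
Putting it together: vujb.skin.
Syllable 1 is /vujb/ with coda /jb/, so it is closed.

closed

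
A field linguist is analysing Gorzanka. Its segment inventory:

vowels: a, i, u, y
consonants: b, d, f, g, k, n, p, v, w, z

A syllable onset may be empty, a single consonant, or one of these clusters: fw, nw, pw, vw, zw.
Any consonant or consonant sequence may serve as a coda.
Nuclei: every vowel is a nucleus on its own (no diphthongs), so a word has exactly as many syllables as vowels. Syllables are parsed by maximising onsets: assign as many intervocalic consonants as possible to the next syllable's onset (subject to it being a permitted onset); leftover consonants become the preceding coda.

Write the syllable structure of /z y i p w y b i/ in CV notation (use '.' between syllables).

CV.V.CCV.CV

The vowels are y, i, y, i — 4 nuclei, so 4 syllables.
V1 /y/ – V2 /i/: nothing intervenes; syllable break is V.V.
V2 /i/ – V3 /y/: /pw/ — entire cluster is a permitted onset → onset /pw/, coda ∅.
V3 /y/ – V4 /i/: /b/ is a single consonant, so it becomes the next onset.
Putting it together: zy.i.pwy.bi.
Mapping each syllable to C/V: /zy/ → CV, /i/ → V, /pwy/ → CCV, /bi/ → CV.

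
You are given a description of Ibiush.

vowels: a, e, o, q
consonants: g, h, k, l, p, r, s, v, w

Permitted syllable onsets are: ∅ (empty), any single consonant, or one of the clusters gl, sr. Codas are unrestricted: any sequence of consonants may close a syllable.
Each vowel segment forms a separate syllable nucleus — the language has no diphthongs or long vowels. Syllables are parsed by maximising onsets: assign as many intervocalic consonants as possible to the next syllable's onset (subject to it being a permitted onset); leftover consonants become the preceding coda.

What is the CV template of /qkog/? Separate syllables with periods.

V.CVC

Vowels present: q, o; each is a nucleus, giving 2 syllables.
V1 /q/ – V2 /o/: /k/ is a single consonant, so it becomes the next onset.
So the parse is q.kog.
Mapping each syllable to C/V: /q/ → V, /kog/ → CVC.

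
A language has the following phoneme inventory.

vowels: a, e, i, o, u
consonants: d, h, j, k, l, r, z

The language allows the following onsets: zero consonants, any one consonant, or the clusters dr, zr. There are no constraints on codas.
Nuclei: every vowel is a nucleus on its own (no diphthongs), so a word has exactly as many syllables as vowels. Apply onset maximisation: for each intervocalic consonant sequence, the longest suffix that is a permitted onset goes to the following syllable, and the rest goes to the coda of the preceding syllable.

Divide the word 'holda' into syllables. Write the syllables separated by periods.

Nuclei (vowels): o, a → 2 syllables.
V1 /o/ – V2 /a/: /ld/ splits as /l/ + /d/ (/d/ is the longest suffix that is a licit onset).

hol.da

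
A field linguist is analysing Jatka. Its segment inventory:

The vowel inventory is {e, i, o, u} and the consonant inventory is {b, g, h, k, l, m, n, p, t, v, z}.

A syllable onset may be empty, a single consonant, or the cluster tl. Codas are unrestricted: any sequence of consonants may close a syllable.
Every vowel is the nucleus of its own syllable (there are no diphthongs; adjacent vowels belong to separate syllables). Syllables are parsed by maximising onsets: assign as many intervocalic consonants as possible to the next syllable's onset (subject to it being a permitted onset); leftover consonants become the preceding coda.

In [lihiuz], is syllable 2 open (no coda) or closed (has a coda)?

The vowels are i, i, u — 3 nuclei, so 3 syllables.
σ1/σ2 boundary: /h/ → onset of the next syllable (single consonants are always licit onsets).
σ2/σ3 boundary: nothing intervenes; syllable break is V.V.
So the parse is li.hi.uz.
Syllable 2 is /hi/; it ends in its nucleus with no coda, so it is open.

open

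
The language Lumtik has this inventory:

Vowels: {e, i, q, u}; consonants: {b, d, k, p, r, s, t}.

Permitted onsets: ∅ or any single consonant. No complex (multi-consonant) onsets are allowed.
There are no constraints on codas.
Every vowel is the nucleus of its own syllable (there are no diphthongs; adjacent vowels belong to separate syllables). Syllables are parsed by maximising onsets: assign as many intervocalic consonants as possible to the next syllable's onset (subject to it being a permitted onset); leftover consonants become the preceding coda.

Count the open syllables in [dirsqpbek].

Nuclei (vowels): i, q, e → 3 syllables.
σ1/σ2 boundary: /rs/ splits as /r/ + /s/ (/s/ is the longest suffix that is a licit onset).
σ2/σ3 boundary: /pb/ — longest licit onset from the right is /b/, leaving /p/ as coda.
Putting it together: dir.sqp.bek.
Classifying each syllable: /dir/ (closed), /sqp/ (closed), /bek/ (closed).
Open syllables: 0.

0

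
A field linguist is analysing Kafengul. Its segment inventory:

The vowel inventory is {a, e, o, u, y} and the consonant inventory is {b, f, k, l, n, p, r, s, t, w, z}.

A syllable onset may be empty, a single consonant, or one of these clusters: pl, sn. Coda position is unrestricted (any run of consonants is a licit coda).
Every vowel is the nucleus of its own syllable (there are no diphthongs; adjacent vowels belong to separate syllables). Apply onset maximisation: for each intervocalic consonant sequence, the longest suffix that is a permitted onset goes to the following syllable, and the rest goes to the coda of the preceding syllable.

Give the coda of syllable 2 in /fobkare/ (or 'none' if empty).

none

The vowels are o, a, e — 3 nuclei, so 3 syllables.
V1 /o/ – V2 /a/: /bk/ — longest licit onset from the right is /k/, leaving /b/ as coda.
V2 /a/ – V3 /e/: just /r/ — single C goes to the following onset.
Syllabification: fob.ka.re.
Syllable 2 is /ka/: onset /k/, nucleus /a/, coda ∅.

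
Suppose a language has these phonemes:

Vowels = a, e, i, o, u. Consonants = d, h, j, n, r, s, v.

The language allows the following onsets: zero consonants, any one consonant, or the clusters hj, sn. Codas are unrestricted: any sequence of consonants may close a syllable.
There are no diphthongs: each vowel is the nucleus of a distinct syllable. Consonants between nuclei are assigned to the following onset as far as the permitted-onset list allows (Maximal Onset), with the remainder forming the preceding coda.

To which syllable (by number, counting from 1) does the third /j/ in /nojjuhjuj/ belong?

3

Vowels present: o, u, u; each is a nucleus, giving 3 syllables.
V1 /o/ – V2 /u/: /jj/ splits as /j/ + /j/ (/j/ is the longest suffix that is a licit onset).
V2 /u/ – V3 /u/: cluster /hj/ — /hj/ is itself a permitted onset, so the whole cluster goes right; preceding coda = ∅.
Result: noj.ju.hjuj.
The third /j/ is in the onset of syllable 3 (/hjuj/).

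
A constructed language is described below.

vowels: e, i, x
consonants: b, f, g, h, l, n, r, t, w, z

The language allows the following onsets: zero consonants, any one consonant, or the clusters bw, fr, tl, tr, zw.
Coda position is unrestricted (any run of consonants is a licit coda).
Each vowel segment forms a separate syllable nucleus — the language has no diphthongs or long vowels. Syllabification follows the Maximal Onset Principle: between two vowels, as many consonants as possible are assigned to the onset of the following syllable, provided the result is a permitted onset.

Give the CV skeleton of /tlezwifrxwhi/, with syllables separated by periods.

Nuclei (vowels): e, i, x, i → 4 syllables.
V1 /e/ – V2 /i/: cluster /zw/ — /zw/ is itself a permitted onset, so the whole cluster goes right; preceding coda = ∅.
V2 /i/ – V3 /x/: /fr/ — entire cluster is a permitted onset → onset /fr/, coda ∅.
V3 /x/ – V4 /i/: cluster /wh/ — the longest permitted-onset suffix is /h/; onset = /h/, preceding coda = /w/.
So the parse is tle.zwi.frxw.hi.
Mapping each syllable to C/V: /tle/ → CCV, /zwi/ → CCV, /frxw/ → CCVC, /hi/ → CV.

CCV.CCV.CCVC.CV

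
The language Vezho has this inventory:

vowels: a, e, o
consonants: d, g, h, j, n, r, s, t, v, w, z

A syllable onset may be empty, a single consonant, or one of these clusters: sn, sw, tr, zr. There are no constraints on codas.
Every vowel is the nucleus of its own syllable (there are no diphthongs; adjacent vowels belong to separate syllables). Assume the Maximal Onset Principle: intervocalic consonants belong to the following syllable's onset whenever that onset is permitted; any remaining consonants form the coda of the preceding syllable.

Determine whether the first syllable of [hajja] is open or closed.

Vowels present: a, a; each is a nucleus, giving 2 syllables.
Between /a/ (V1) and /a/ (V2): cluster /jj/ — the longest permitted-onset suffix is /j/; onset = /j/, preceding coda = /j/.
Syllabification: haj.ja.
Syllable 1 is /haj/ with coda /j/, so it is closed.

closed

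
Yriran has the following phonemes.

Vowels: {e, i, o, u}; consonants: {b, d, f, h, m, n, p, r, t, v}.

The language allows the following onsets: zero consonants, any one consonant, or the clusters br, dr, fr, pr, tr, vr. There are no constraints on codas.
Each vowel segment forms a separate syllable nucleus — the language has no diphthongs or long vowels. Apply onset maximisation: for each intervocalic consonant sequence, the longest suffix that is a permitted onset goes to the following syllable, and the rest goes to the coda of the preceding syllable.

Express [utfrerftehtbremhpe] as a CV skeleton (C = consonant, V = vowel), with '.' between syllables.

VC.CCVCC.CVCC.CCVCC.CV

Vowels present: u, e, e, e, e; each is a nucleus, giving 5 syllables.
σ1/σ2 boundary: /tfr/ splits as /t/ + /fr/ (/fr/ is the longest suffix that is a licit onset).
σ2/σ3 boundary: /rft/ splits as /rf/ + /t/ (/t/ is the longest suffix that is a licit onset).
σ3/σ4 boundary: cluster /htbr/ — the longest permitted-onset suffix is /br/; onset = /br/, preceding coda = /ht/.
σ4/σ5 boundary: /mhp/; trying suffixes from longest down, /p/ is the first permitted one, so coda /mh/ | onset /p/.
Syllabification: ut.frerf.teht.bremh.pe.
Mapping each syllable to C/V: /ut/ → VC, /frerf/ → CCVCC, /teht/ → CVCC, /bremh/ → CCVCC, /pe/ → CV.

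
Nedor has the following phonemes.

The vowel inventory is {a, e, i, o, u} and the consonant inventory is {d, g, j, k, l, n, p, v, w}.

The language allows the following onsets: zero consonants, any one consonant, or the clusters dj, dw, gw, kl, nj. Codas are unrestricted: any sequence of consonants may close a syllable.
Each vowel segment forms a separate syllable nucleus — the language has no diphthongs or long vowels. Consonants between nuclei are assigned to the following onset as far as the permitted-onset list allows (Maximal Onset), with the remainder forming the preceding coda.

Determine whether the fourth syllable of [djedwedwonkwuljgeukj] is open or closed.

Nuclei (vowels): e, e, o, u, e, u → 6 syllables.
Between /e/ (V1) and /e/ (V2): /dw/ is a licit onset in full, so it all attaches to the next syllable.
Between /e/ (V2) and /o/ (V3): /dw/ is a licit onset in full, so it all attaches to the next syllable.
Between /o/ (V3) and /u/ (V4): /nkw/; trying suffixes from longest down, /w/ is the first permitted one, so coda /nk/ | onset /w/.
Between /u/ (V4) and /e/ (V5): /ljg/ — longest licit onset from the right is /g/, leaving /lj/ as coda.
Between /e/ (V5) and /u/ (V6): hiatus — the boundary sits between the two vowels.
Syllabification: dje.dwe.dwonk.wulj.ge.ukj.
Syllable 4 is /wulj/ with coda /lj/, so it is closed.

closed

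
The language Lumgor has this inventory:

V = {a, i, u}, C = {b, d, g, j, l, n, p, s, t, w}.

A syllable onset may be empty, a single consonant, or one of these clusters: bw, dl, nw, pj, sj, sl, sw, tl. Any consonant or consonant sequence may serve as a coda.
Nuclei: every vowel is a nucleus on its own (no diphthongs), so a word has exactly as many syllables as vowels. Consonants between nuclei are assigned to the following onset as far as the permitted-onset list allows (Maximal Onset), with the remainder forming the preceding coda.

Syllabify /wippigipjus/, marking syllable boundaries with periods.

wip.pi.gi.pjus

Vowels present: i, i, i, u; each is a nucleus, giving 4 syllables.
Between /i/ (V1) and /i/ (V2): /pp/; trying suffixes from longest down, /p/ is the first permitted one, so coda /p/ | onset /p/.
Between /i/ (V2) and /i/ (V3): /g/ → onset of the next syllable (single consonants are always licit onsets).
Between /i/ (V3) and /u/ (V4): cluster /pj/ — /pj/ is itself a permitted onset, so the whole cluster goes right; preceding coda = ∅.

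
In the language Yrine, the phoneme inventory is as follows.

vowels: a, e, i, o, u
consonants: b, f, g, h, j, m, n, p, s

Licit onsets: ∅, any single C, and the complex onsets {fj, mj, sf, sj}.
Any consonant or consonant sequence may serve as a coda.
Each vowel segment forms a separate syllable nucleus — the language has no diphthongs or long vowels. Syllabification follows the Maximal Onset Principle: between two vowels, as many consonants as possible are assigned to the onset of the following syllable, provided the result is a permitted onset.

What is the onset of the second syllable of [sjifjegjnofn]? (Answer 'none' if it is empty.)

Vowels present: i, e, o; each is a nucleus, giving 3 syllables.
Between /i/ (V1) and /e/ (V2): cluster /fj/ — /fj/ is itself a permitted onset, so the whole cluster goes right; preceding coda = ∅.
Between /e/ (V2) and /o/ (V3): /gjn/ splits as /gj/ + /n/ (/n/ is the longest suffix that is a licit onset).
Result: sji.fjegj.nofn.
Syllable 2 is /fjegj/: onset /fj/, nucleus /e/, coda /gj/.

fj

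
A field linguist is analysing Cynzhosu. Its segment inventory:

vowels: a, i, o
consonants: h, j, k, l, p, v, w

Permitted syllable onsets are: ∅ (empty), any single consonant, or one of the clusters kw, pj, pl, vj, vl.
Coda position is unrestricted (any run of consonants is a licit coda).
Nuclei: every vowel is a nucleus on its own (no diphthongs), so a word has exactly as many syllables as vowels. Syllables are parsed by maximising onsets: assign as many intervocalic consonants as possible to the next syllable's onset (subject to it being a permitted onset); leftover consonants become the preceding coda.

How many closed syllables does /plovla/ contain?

Nuclei (vowels): o, a → 2 syllables.
σ1/σ2 boundary: /vl/ is a licit onset in full, so it all attaches to the next syllable.
Syllabification: plo.vla.
Classifying each syllable: /plo/ (open), /vla/ (open).
Closed syllables: 0.

0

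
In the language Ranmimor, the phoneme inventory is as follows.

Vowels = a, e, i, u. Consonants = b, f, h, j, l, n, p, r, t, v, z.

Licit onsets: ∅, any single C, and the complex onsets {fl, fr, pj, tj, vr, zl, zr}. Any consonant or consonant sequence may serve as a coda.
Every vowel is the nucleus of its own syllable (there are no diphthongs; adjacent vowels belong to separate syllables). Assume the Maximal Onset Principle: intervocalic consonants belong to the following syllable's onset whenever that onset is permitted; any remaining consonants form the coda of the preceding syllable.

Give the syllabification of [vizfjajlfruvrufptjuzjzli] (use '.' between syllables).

Nuclei (vowels): i, a, u, u, u, i → 6 syllables.
V1 /i/ – V2 /a/: cluster /zfj/ — the longest permitted-onset suffix is /j/; onset = /j/, preceding coda = /zf/.
V2 /a/ – V3 /u/: /jlfr/ — longest licit onset from the right is /fr/, leaving /jl/ as coda.
V3 /u/ – V4 /u/: cluster /vr/ — /vr/ is itself a permitted onset, so the whole cluster goes right; preceding coda = ∅.
V4 /u/ – V5 /u/: /fptj/ splits as /fp/ + /tj/ (/tj/ is the longest suffix that is a licit onset).
V5 /u/ – V6 /i/: /zjzl/ — longest licit onset from the right is /zl/, leaving /zj/ as coda.

vizf.jajl.fru.vrufp.tjuzj.zli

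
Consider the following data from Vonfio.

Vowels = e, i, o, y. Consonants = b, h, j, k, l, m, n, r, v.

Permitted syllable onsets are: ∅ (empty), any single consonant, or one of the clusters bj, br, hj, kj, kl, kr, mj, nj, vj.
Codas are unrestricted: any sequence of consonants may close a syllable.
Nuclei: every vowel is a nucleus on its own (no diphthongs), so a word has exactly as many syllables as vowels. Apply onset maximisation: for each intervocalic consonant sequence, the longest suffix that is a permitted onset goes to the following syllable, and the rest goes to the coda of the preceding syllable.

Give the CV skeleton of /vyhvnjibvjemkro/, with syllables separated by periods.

The vowels are y, i, e, o — 4 nuclei, so 4 syllables.
Between /y/ (V1) and /i/ (V2): /hvnj/; trying suffixes from longest down, /nj/ is the first permitted one, so coda /hv/ | onset /nj/.
Between /i/ (V2) and /e/ (V3): /bvj/ — longest licit onset from the right is /vj/, leaving /b/ as coda.
Between /e/ (V3) and /o/ (V4): /mkr/; trying suffixes from longest down, /kr/ is the first permitted one, so coda /m/ | onset /kr/.
Syllabification: vyhv.njib.vjem.kro.
Mapping each syllable to C/V: /vyhv/ → CVCC, /njib/ → CCVC, /vjem/ → CCVC, /kro/ → CCV.

CVCC.CCVC.CCVC.CCV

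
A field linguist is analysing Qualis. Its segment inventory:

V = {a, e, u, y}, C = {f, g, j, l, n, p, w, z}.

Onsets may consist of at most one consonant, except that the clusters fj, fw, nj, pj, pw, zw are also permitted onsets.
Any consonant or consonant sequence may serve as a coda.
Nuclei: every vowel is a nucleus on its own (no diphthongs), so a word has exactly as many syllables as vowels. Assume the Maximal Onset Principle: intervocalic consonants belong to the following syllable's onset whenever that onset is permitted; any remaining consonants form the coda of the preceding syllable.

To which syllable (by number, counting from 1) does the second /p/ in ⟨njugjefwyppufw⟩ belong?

Vowels present: u, e, y, u; each is a nucleus, giving 4 syllables.
Between /u/ (V1) and /e/ (V2): /gj/; trying suffixes from longest down, /j/ is the first permitted one, so coda /g/ | onset /j/.
Between /e/ (V2) and /y/ (V3): cluster /fw/ — /fw/ is itself a permitted onset, so the whole cluster goes right; preceding coda = ∅.
Between /y/ (V3) and /u/ (V4): /pp/ splits as /p/ + /p/ (/p/ is the longest suffix that is a licit onset).
So the parse is njug.je.fwyp.pufw.
The second /p/ is in the onset of syllable 4 (/pufw/).

4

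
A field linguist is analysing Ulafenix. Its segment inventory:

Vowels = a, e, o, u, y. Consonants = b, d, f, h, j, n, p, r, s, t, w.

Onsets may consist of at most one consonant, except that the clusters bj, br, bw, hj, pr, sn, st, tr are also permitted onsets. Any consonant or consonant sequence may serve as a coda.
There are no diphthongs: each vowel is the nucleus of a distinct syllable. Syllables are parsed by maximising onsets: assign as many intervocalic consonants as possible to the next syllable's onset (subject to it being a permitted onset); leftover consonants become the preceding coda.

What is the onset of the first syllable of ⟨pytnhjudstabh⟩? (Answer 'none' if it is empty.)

Nuclei (vowels): y, u, a → 3 syllables.
σ1/σ2 boundary: /tnhj/; trying suffixes from longest down, /hj/ is the first permitted one, so coda /tn/ | onset /hj/.
σ2/σ3 boundary: cluster /dst/ — the longest permitted-onset suffix is /st/; onset = /st/, preceding coda = /d/.
Putting it together: pytn.hjud.stabh.
Syllable 1 is /pytn/: onset /p/, nucleus /y/, coda /tn/.

p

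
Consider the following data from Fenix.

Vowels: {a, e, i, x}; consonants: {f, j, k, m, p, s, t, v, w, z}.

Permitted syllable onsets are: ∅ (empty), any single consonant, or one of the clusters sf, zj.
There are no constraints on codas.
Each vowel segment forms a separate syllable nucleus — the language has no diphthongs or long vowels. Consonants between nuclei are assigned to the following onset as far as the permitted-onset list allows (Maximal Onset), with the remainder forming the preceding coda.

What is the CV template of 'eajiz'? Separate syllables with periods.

Vowels present: e, a, i; each is a nucleus, giving 3 syllables.
σ1/σ2 boundary: no consonants, so the boundary falls immediately after /e/.
σ2/σ3 boundary: just /j/ — single C goes to the following onset.
So the parse is e.a.jiz.
Mapping each syllable to C/V: /e/ → V, /a/ → V, /jiz/ → CVC.

V.V.CVC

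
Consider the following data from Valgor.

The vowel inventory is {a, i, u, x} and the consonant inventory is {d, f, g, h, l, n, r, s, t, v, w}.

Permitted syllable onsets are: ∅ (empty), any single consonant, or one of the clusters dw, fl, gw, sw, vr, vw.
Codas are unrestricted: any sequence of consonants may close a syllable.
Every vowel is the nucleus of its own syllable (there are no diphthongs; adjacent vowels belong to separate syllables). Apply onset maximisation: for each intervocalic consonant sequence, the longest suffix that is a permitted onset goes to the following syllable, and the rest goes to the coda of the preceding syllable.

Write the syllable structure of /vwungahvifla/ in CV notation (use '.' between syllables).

The vowels are u, a, i, a — 4 nuclei, so 4 syllables.
Between /u/ (V1) and /a/ (V2): /ng/; trying suffixes from longest down, /g/ is the first permitted one, so coda /n/ | onset /g/.
Between /a/ (V2) and /i/ (V3): /hv/; trying suffixes from longest down, /v/ is the first permitted one, so coda /h/ | onset /v/.
Between /i/ (V3) and /a/ (V4): /fl/ is a licit onset in full, so it all attaches to the next syllable.
Putting it together: vwun.gah.vi.fla.
Mapping each syllable to C/V: /vwun/ → CCVC, /gah/ → CVC, /vi/ → CV, /fla/ → CCV.

CCVC.CVC.CV.CCV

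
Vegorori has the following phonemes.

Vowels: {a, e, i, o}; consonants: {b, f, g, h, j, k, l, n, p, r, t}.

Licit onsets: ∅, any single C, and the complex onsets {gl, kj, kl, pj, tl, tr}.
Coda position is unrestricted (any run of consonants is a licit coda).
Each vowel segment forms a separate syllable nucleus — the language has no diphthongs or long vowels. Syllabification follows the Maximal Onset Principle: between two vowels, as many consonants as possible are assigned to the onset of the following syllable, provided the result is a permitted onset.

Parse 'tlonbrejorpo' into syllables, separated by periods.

tlonb.re.jor.po

Vowels present: o, e, o, o; each is a nucleus, giving 4 syllables.
/o…e/ gap (V1→V2): /nbr/; trying suffixes from longest down, /r/ is the first permitted one, so coda /nb/ | onset /r/.
/e…o/ gap (V2→V3): /j/ is a single consonant, so it becomes the next onset.
/o…o/ gap (V3→V4): /rp/ splits as /r/ + /p/ (/p/ is the longest suffix that is a licit onset).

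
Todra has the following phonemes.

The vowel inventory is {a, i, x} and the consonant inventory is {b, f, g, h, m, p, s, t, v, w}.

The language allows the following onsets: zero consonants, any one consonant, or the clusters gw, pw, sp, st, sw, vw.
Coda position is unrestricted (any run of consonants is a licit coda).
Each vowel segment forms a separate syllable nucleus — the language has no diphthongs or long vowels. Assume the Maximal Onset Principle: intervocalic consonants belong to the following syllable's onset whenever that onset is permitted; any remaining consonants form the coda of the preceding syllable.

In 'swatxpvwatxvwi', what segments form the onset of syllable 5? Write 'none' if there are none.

vw

Vowels present: a, x, a, x, i; each is a nucleus, giving 5 syllables.
/a…x/ gap (V1→V2): /t/ is a single consonant, so it becomes the next onset.
/x…a/ gap (V2→V3): /pvw/; trying suffixes from longest down, /vw/ is the first permitted one, so coda /p/ | onset /vw/.
/a…x/ gap (V3→V4): just /t/ — single C goes to the following onset.
/x…i/ gap (V4→V5): cluster /vw/ — /vw/ is itself a permitted onset, so the whole cluster goes right; preceding coda = ∅.
Result: swa.txp.vwa.tx.vwi.
Syllable 5 is /vwi/: onset /vw/, nucleus /i/, coda ∅.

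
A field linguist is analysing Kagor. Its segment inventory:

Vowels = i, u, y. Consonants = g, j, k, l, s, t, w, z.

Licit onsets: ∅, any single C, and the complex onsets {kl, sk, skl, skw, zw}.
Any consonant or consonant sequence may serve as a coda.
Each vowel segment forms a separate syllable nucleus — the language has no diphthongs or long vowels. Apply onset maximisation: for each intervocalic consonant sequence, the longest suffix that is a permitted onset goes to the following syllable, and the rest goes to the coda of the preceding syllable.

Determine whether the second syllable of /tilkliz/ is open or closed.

Nuclei (vowels): i, i → 2 syllables.
/i…i/ gap (V1→V2): /lkl/ — longest licit onset from the right is /kl/, leaving /l/ as coda.
So the parse is til.kliz.
Syllable 2 is /kliz/ with coda /z/, so it is closed.

closed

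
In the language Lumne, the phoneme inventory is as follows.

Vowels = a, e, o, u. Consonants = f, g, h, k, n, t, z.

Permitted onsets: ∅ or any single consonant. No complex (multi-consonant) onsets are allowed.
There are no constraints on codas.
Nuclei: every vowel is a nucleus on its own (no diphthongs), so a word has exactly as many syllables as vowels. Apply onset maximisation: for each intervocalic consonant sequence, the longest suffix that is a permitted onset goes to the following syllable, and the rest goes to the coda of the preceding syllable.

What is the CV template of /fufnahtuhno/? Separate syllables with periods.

CVC.CVC.CVC.CV

The vowels are u, a, u, o — 4 nuclei, so 4 syllables.
σ1/σ2 boundary: /fn/; trying suffixes from longest down, /n/ is the first permitted one, so coda /f/ | onset /n/.
σ2/σ3 boundary: /ht/ splits as /h/ + /t/ (/t/ is the longest suffix that is a licit onset).
σ3/σ4 boundary: /hn/ — longest licit onset from the right is /n/, leaving /h/ as coda.
Result: fuf.nah.tuh.no.
Mapping each syllable to C/V: /fuf/ → CVC, /nah/ → CVC, /tuh/ → CVC, /no/ → CV.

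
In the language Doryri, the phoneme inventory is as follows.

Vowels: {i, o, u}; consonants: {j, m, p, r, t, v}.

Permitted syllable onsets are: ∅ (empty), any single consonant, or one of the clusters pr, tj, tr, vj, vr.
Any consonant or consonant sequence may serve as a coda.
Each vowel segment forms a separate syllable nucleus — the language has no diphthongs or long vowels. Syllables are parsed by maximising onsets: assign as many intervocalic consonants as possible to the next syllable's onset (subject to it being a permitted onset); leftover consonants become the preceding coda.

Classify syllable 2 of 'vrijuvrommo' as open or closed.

The vowels are i, u, o, o — 4 nuclei, so 4 syllables.
Between /i/ (V1) and /u/ (V2): just /j/ — single C goes to the following onset.
Between /u/ (V2) and /o/ (V3): /vr/ — entire cluster is a permitted onset → onset /vr/, coda ∅.
Between /o/ (V3) and /o/ (V4): /mm/ splits as /m/ + /m/ (/m/ is the longest suffix that is a licit onset).
Result: vri.ju.vrom.mo.
Syllable 2 is /ju/; it ends in its nucleus with no coda, so it is open.

open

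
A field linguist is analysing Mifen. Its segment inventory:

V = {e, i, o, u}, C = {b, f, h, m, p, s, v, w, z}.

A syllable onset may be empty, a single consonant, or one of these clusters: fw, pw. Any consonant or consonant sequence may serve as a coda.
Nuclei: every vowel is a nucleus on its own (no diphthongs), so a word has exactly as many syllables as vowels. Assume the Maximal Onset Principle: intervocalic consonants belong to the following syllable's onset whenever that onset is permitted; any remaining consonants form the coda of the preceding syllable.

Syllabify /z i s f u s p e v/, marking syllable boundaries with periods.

Vowels present: i, u, e; each is a nucleus, giving 3 syllables.
V1 /i/ – V2 /u/: /sf/; trying suffixes from longest down, /f/ is the first permitted one, so coda /s/ | onset /f/.
V2 /u/ – V3 /e/: /sp/ — longest licit onset from the right is /p/, leaving /s/ as coda.

zis.fus.pev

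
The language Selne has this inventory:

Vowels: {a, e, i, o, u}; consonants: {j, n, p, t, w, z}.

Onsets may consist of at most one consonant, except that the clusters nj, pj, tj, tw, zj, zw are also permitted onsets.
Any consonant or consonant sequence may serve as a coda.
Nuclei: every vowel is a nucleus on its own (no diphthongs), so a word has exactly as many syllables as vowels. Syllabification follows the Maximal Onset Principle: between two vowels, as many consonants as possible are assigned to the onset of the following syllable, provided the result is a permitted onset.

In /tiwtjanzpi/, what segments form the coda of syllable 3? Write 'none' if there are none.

Vowels present: i, a, i; each is a nucleus, giving 3 syllables.
/i…a/ gap (V1→V2): /wtj/ — longest licit onset from the right is /tj/, leaving /w/ as coda.
/a…i/ gap (V2→V3): cluster /nzp/ — the longest permitted-onset suffix is /p/; onset = /p/, preceding coda = /nz/.
Result: tiw.tjanz.pi.
Syllable 3 is /pi/: onset /p/, nucleus /i/, coda ∅.

none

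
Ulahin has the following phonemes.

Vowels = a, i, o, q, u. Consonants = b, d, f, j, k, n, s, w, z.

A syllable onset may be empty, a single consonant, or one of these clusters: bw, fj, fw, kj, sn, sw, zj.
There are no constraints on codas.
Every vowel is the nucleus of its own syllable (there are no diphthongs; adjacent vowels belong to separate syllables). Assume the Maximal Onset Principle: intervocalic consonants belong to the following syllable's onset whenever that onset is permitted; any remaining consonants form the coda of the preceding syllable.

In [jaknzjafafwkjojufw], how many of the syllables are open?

2

Nuclei (vowels): a, a, a, o, u → 5 syllables.
σ1/σ2 boundary: /knzj/; trying suffixes from longest down, /zj/ is the first permitted one, so coda /kn/ | onset /zj/.
σ2/σ3 boundary: just /f/ — single C goes to the following onset.
σ3/σ4 boundary: cluster /fwkj/ — the longest permitted-onset suffix is /kj/; onset = /kj/, preceding coda = /fw/.
σ4/σ5 boundary: just /j/ — single C goes to the following onset.
Syllabification: jakn.zja.fafw.kjo.jufw.
Classifying each syllable: /jakn/ (closed), /zja/ (open), /fafw/ (closed), /kjo/ (open), /jufw/ (closed).
Open syllables: 2.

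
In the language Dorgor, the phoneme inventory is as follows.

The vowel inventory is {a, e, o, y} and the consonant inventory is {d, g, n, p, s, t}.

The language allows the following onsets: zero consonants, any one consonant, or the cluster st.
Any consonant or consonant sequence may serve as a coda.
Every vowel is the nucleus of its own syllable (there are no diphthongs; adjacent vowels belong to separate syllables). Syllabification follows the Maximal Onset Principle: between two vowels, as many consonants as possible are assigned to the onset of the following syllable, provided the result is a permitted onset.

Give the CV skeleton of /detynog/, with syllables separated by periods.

The vowels are e, y, o — 3 nuclei, so 3 syllables.
V1 /e/ – V2 /y/: just /t/ — single C goes to the following onset.
V2 /y/ – V3 /o/: just /n/ — single C goes to the following onset.
So the parse is de.ty.nog.
Mapping each syllable to C/V: /de/ → CV, /ty/ → CV, /nog/ → CVC.

CV.CV.CVC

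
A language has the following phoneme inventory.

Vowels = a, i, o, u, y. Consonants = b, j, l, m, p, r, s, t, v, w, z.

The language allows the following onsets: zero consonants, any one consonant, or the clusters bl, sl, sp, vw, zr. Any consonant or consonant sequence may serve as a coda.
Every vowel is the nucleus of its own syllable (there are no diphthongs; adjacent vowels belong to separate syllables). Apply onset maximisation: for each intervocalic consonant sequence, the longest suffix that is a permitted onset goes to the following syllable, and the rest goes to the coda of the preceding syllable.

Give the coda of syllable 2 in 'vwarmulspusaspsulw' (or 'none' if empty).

l

Nuclei (vowels): a, u, u, a, u → 5 syllables.
Between /a/ (V1) and /u/ (V2): /rm/ — longest licit onset from the right is /m/, leaving /r/ as coda.
Between /u/ (V2) and /u/ (V3): cluster /lsp/ — the longest permitted-onset suffix is /sp/; onset = /sp/, preceding coda = /l/.
Between /u/ (V3) and /a/ (V4): /s/ → onset of the next syllable (single consonants are always licit onsets).
Between /a/ (V4) and /u/ (V5): /sps/ splits as /sp/ + /s/ (/s/ is the longest suffix that is a licit onset).
Result: vwar.mul.spu.sasp.sulw.
Syllable 2 is /mul/: onset /m/, nucleus /u/, coda /l/.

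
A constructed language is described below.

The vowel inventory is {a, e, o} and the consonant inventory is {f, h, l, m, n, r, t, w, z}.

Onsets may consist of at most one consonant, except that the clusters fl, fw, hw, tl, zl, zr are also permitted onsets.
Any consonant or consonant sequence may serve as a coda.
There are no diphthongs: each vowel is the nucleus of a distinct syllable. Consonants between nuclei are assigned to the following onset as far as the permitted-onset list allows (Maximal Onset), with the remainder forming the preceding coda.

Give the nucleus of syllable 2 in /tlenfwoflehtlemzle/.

o

Vowels present: e, o, e, e, e; each is a nucleus, giving 5 syllables.
The second nucleus (vowel 2 from the left) is /o/.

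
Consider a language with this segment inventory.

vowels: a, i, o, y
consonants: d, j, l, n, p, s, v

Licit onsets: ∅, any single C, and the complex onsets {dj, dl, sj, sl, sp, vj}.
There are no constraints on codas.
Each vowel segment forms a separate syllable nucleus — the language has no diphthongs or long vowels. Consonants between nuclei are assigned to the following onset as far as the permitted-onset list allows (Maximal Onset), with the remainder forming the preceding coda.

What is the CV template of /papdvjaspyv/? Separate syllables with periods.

The vowels are a, a, y — 3 nuclei, so 3 syllables.
/a…a/ gap (V1→V2): /pdvj/ — longest licit onset from the right is /vj/, leaving /pd/ as coda.
/a…y/ gap (V2→V3): /sp/ is a licit onset in full, so it all attaches to the next syllable.
Syllabification: papd.vja.spyv.
Mapping each syllable to C/V: /papd/ → CVCC, /vja/ → CCV, /spyv/ → CCVC.

CVCC.CCV.CCVC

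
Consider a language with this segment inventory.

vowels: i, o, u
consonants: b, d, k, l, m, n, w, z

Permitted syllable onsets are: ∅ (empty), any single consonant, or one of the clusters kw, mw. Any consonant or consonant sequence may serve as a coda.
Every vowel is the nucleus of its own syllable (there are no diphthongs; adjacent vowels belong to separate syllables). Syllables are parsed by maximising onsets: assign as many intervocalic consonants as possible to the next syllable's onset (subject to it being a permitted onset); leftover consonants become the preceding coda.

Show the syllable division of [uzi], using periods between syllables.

Vowels present: u, i; each is a nucleus, giving 2 syllables.
σ1/σ2 boundary: just /z/ — single C goes to the following onset.

u.zi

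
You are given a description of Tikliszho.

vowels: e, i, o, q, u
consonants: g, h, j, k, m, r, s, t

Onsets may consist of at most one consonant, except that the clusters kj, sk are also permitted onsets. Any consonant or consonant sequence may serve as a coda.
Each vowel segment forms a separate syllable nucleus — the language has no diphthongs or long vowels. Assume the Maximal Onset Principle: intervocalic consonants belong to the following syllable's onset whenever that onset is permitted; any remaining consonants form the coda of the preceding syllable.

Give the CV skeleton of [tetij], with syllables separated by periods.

Vowels present: e, i; each is a nucleus, giving 2 syllables.
V1 /e/ – V2 /i/: /t/ is a single consonant, so it becomes the next onset.
Putting it together: te.tij.
Mapping each syllable to C/V: /te/ → CV, /tij/ → CVC.

CV.CVC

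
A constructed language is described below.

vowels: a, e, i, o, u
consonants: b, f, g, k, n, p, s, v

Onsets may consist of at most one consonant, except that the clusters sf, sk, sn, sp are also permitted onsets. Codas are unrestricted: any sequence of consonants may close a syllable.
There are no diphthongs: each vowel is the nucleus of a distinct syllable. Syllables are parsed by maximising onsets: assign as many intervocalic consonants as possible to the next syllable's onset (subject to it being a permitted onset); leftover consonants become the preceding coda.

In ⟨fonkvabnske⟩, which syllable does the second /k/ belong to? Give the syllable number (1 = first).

3

Vowels present: o, a, e; each is a nucleus, giving 3 syllables.
σ1/σ2 boundary: /nkv/; trying suffixes from longest down, /v/ is the first permitted one, so coda /nk/ | onset /v/.
σ2/σ3 boundary: /bnsk/ — longest licit onset from the right is /sk/, leaving /bn/ as coda.
Result: fonk.vabn.ske.
The second /k/ is in the onset of syllable 3 (/ske/).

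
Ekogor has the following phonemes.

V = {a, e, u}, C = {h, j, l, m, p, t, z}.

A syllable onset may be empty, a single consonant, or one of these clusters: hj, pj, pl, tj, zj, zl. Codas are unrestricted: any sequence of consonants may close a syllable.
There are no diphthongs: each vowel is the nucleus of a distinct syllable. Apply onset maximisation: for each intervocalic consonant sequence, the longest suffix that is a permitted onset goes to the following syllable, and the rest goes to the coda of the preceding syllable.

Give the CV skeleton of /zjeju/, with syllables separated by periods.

Nuclei (vowels): e, u → 2 syllables.
/e…u/ gap (V1→V2): /j/ → onset of the next syllable (single consonants are always licit onsets).
So the parse is zje.ju.
Mapping each syllable to C/V: /zje/ → CCV, /ju/ → CV.

CCV.CV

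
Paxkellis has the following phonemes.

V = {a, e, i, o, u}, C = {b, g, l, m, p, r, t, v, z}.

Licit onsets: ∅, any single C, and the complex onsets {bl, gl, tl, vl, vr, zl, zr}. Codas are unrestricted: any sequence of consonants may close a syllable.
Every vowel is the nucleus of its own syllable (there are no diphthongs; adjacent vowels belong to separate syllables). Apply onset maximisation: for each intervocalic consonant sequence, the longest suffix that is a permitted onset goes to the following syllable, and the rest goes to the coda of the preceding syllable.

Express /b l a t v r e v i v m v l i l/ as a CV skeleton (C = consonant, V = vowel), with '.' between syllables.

Nuclei (vowels): a, e, i, i → 4 syllables.
σ1/σ2 boundary: /tvr/ splits as /t/ + /vr/ (/vr/ is the longest suffix that is a licit onset).
σ2/σ3 boundary: /v/ → onset of the next syllable (single consonants are always licit onsets).
σ3/σ4 boundary: /vmvl/; trying suffixes from longest down, /vl/ is the first permitted one, so coda /vm/ | onset /vl/.
Syllabification: blat.vre.vivm.vlil.
Mapping each syllable to C/V: /blat/ → CCVC, /vre/ → CCV, /vivm/ → CVCC, /vlil/ → CCVC.

CCVC.CCV.CVCC.CCVC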